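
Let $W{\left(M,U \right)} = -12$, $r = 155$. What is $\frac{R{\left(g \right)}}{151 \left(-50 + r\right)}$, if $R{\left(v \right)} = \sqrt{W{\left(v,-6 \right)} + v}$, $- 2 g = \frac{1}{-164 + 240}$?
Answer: $\frac{i \sqrt{2774}}{240996} \approx 0.00021855 i$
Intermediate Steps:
$g = - \frac{1}{152}$ ($g = - \frac{1}{2 \left(-164 + 240\right)} = - \frac{1}{2 \cdot 76} = \left(- \frac{1}{2}\right) \frac{1}{76} = - \frac{1}{152} \approx -0.0065789$)
$R{\left(v \right)} = \sqrt{-12 + v}$
$\frac{R{\left(g \right)}}{151 \left(-50 + r\right)} = \frac{\sqrt{-12 - \frac{1}{152}}}{151 \left(-50 + 155\right)} = \frac{\sqrt{- \frac{1825}{152}}}{151 \cdot 105} = \frac{\frac{5}{76} i \sqrt{2774}}{15855} = \frac{5 i \sqrt{2774}}{76} \cdot \frac{1}{15855} = \frac{i \sqrt{2774}}{240996}$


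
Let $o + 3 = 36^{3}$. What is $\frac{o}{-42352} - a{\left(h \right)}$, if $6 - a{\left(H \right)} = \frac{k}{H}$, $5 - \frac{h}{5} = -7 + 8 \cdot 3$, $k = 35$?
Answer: $- \frac{976411}{127056} \approx -7.6849$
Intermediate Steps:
$o = 46653$ ($o = -3 + 36^{3} = -3 + 46656 = 46653$)
$h = -60$ ($h = 25 - 5 \left(-7 + 8 \cdot 3\right) = 25 - 5 \left(-7 + 24\right) = 25 - 85 = -60$)
$a{\left(H \right)} = 6 - \frac{35}{H}$
$\frac{o}{-42352} - a{\left(h \right)} = \frac{46653}{-42352} - \left(6 - \frac{35}{-60}\right) = 46653 \left(- \frac{1}{42352}\right) - \left(6 - - \frac{7}{12}\right) = - \frac{46653}{42352} - \left(6 + \frac{7}{12}\right) = - \frac{46653}{42352} - \frac{79}{12} = - \frac{976411}{127056}$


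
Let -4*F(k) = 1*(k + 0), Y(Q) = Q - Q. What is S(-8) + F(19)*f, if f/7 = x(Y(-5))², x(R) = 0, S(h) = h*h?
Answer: 64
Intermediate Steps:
Y(Q) = 0
S(h) = h²
f = 0 (f = 7*0² = 7*0 = 0)
F(k) = -k/4 (F(k) = -(k + 0)/4 = -k/4)
S(-8) + F(19)*f = (-8)² - ¼*19*0 = 64 - 19/4*0 = 64 + 0 = 64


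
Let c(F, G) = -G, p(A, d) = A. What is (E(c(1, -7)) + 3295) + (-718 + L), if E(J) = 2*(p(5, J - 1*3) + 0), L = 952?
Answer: 3539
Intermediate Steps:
E(J) = 10 (E(J) = 2*(5 + 0) = 2*5 = 10)
(E(c(1, -7)) + 3295) + (-718 + L) = (10 + 3295) + (-718 + 952) = 3305 + 234 = 3539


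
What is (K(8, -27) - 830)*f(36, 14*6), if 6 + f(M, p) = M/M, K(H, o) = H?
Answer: 4110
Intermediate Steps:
f(M, p) = -5 (f(M, p) = -6 + M/M = -6 + 1 = -5)
(K(8, -27) - 830)*f(36, 14*6) = (8 - 830)*(-5) = -822*(-5) = 4110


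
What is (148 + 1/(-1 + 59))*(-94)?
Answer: -403495/29 ≈ -13914.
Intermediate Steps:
(148 + 1/(-1 + 59))*(-94) = (148 + 1/58)*(-94) = (8585/58)*(-94) = -403495/29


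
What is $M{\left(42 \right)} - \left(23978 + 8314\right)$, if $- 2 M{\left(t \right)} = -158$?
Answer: $-32213$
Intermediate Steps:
$M{\left(t \right)} = 79$ ($M{\left(t \right)} = \left(- \frac{1}{2}\right) \left(-158\right) = 79$)
$M{\left(42 \right)} - \left(23978 + 8314\right) = 79 - \left(23978 + 8314\right) = 79 - 32292 = -32213$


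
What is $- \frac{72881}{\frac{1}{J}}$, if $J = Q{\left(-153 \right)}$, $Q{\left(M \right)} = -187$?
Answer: $13628747$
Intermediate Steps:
$J = -187$
$- \frac{72881}{\frac{1}{J}} = - \frac{72881}{\frac{1}{-187}} = - \frac{72881}{- \frac{1}{187}} = \left(-72881\right) \left(-187\right) = 13628747$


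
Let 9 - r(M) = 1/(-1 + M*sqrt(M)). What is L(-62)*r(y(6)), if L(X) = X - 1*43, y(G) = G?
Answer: -40614/43 + 126*sqrt(6)/43 ≈ -937.33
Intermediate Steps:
r(M) = 9 - 1/(-1 + M**(3/2)) (r(M) = 9 - 1/(-1 + M*sqrt(M)) = 9 - 1/(-1 + M**(3/2)))
L(X) = -43 + X (L(X) = X - 43 = -43 + X)
L(-62)*r(y(6)) = (-43 - 62)*((-10 + 9*6**(3/2))/(-1 + 6**(3/2))) = -105*(-10 + 9*(6*sqrt(6)))/(-1 + 6*sqrt(6)) = -105*(-10 + 54*sqrt(6))/(-1 + 6*sqrt(6))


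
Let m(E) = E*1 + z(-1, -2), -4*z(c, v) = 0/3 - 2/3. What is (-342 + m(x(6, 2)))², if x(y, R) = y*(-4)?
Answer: 4818025/36 ≈ 1.3383e+5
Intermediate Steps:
z(c, v) = ⅙ (z(c, v) = -(0/3 - 2/3)/4 = -(0*(⅓) - 2*⅓)/4 = -(0 - ⅔)/4 = -¼*(-⅔) = ⅙)
x(y, R) = -4*y
m(E) = ⅙ + E (m(E) = E*1 + ⅙ = E + ⅙ = ⅙ + E)
(-342 + m(x(6, 2)))² = (-342 + (⅙ - 4*6))² = (-342 + (⅙ - 24))² = (-342 - 143/6)² = (-2195/6)² = 4818025/36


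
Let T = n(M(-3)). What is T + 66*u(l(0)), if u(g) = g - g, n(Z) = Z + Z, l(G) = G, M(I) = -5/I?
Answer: 10/3 ≈ 3.3333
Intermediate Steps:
n(Z) = 2*Z
T = 10/3 (T = 2*(-5/(-3)) = 2*(-5*(-⅓)) = 2*(5/3) = 10/3 ≈ 3.3333)
u(g) = 0
T + 66*u(l(0)) = 10/3 + 66*0 = 10/3 + 0 = 10/3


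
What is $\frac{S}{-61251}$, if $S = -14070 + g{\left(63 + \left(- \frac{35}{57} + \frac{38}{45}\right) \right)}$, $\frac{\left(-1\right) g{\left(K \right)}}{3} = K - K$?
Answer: $\frac{4690}{20417} \approx 0.22971$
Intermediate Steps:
$g{\left(K \right)} = 0$ ($g{\left(K \right)} = - 3 \left(K - K\right) = \left(-3\right) 0 = 0$)
$S = -14070$ ($S = -14070 + 0 = -14070$)
$\frac{S}{-61251} = - \frac{14070}{-61251} = \left(-14070\right) \left(- \frac{1}{61251}\right) = \frac{4690}{20417}$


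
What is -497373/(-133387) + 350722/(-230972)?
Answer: 34048740571/15404331082 ≈ 2.2103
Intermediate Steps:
-497373/(-133387) + 350722/(-230972) = -497373*(-1/133387) + 350722*(-1/230972) = 497373/133387 - 175361/115486 = 34048740571/15404331082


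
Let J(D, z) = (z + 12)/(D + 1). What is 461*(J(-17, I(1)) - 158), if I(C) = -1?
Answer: -1170479/16 ≈ -73155.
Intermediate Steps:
J(D, z) = (12 + z)/(1 + D)
461*(J(-17, I(1)) - 158) = 461*((12 - 1)/(1 - 17) - 158) = 461*(11/(-16) - 158) = 461*(-1/16*11 - 158) = 461*(-11/16 - 158) = 461*(-2539/16) = -1170479/16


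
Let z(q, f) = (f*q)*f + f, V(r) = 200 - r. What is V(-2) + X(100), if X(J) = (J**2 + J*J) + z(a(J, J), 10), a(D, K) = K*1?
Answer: 30212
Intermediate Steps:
a(D, K) = K
z(q, f) = f + q*f**2 (z(q, f) = q*f**2 + f = f + q*f**2)
X(J) = 10 + 2*J**2 + 100*J (X(J) = (J**2 + J*J) + 10*(1 + 10*J) = (J**2 + J**2) + (10 + 100*J) = 2*J**2 + (10 + 100*J) = 10 + 2*J**2 + 100*J)
V(-2) + X(100) = (200 - 1*(-2)) + (10 + 2*100**2 + 100*100) = (200 + 2) + (10 + 2*10000 + 10000) = 202 + (10 + 20000 + 10000) = 202 + 30010 = 30212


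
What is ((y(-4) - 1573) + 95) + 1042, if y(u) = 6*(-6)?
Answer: -472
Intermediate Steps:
y(u) = -36
((y(-4) - 1573) + 95) + 1042 = ((-36 - 1573) + 95) + 1042 = (-1609 + 95) + 1042 = -1514 + 1042 = -472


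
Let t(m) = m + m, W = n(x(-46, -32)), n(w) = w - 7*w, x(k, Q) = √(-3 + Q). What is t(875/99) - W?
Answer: 1750/99 + 6*I*√35 ≈ 17.677 + 35.496*I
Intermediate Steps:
n(w) = -6*w
W = -6*I*√35 (W = -6*√(-3 - 32) = -6*I*√35 ≈ -35.496*I)
t(m) = 2*m
t(875/99) - W = 2*(875/99) - (-6)*I*√35 = 2*(875*(1/99)) + 6*I*√35 = 2*(875/99) + 6*I*√35 = 1750/99 + 6*I*√35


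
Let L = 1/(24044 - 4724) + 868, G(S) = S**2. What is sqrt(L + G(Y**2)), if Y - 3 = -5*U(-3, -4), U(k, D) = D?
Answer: sqrt(26194528765230)/9660 ≈ 529.82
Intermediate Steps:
Y = 23 (Y = 3 - 5*(-4) = 3 + 20 = 23)
L = 16769761/19320 (L = 1/19320 + 868 = 16769761/19320 ≈ 868.00)
sqrt(L + G(Y**2)) = sqrt(16769761/19320 + (23**2)**2) = sqrt(16769761/19320 + 529**2) = sqrt(16769761/19320 + 279841) = sqrt(5423297881/19320) = sqrt(26194528765230)/9660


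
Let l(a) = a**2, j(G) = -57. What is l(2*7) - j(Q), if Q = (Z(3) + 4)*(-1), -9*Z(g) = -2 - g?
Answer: 253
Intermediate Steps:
Z(g) = 2/9 + g/9 (Z(g) = -(-2 - g)/9 = 2/9 + g/9)
Q = -41/9 (Q = ((2/9 + (1/9)*3) + 4)*(-1) = ((2/9 + 1/3) + 4)*(-1) = (5/9 + 4)*(-1) = (41/9)*(-1) = -41/9 ≈ -4.5556)
l(2*7) - j(Q) = (2*7)**2 - 1*(-57) = 14**2 + 57 = 196 + 57 = 253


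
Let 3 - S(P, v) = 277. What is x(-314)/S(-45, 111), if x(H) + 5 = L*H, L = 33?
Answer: 10367/274 ≈ 37.836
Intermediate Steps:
S(P, v) = -274 (S(P, v) = 3 - 1*277 = 3 - 277 = -274)
x(H) = -5 + 33*H
x(-314)/S(-45, 111) = (-5 + 33*(-314))/(-274) = (-5 - 10362)*(-1/274) = -10367*(-1/274) = 10367/274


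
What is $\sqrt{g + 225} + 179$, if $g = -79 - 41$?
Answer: $179 + \sqrt{105} \approx 189.25$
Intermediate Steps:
$g = -120$
$\sqrt{g + 225} + 179 = \sqrt{-120 + 225} + 179 = \sqrt{105} + 179 = 179 + \sqrt{105}$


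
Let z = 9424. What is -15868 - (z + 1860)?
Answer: -27152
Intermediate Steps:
-15868 - (z + 1860) = -15868 - (9424 + 1860) = -15868 - 1*11284 = -15868 - 11284 = -27152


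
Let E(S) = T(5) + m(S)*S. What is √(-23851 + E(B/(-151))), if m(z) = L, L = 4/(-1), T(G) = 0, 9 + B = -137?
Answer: I*√543914835/151 ≈ 154.45*I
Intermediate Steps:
B = -146 (B = -9 - 137 = -146)
L = -4 (L = 4*(-1) = -4)
m(z) = -4
E(S) = -4*S (E(S) = 0 - 4*S = -4*S)
√(-23851 + E(B/(-151))) = √(-23851 - (-584)/(-151)) = √(-23851 - (-584)*(-1)/151) = √(-23851 - 4*146/151) = √(-23851 - 584/151) = √(-3602085/151) = I*√543914835/151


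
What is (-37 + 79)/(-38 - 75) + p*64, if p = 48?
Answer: 347094/113 ≈ 3071.6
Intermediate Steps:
(-37 + 79)/(-38 - 75) + p*64 = (-37 + 79)/(-38 - 75) + 48*64 = 42/(-113) + 3072 = 42*(-1/113) + 3072 = -42/113 + 3072 = 347094/113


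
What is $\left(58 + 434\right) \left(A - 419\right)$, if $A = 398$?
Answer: $-10332$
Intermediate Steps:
$\left(58 + 434\right) \left(A - 419\right) = \left(58 + 434\right) \left(398 - 419\right) = 492 \left(-21\right) = -10332$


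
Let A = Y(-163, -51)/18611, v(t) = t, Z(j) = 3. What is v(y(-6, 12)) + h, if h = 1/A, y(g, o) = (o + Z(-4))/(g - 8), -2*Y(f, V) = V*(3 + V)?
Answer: -139457/8568 ≈ -16.276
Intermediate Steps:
Y(f, V) = -V*(3 + V)/2
y(g, o) = (3 + o)/(-8 + g) (y(g, o) = (o + 3)/(g - 8) = (3 + o)/(-8 + g))
A = -1224/18611 (A = -1/2*(-51)*(3 - 51)/18611 = -1/2*(-51)*(-48)*(1/18611) = -1224*1/18611 = -1224/18611 ≈ -0.065768)
h = -18611/1224 (h = 1/(-1224/18611) = -18611/1224 ≈ -15.205)
v(y(-6, 12)) + h = (3 + 12)/(-8 - 6) - 18611/1224 = 15/(-14) - 18611/1224 = -1/14*15 - 18611/1224 = -15/14 - 18611/1224 = -139457/8568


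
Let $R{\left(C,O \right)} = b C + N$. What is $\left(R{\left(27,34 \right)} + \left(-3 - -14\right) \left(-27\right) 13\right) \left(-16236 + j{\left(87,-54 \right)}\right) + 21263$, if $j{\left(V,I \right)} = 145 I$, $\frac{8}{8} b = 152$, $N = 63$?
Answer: $-7342933$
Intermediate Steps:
$b = 152$
$R{\left(C,O \right)} = 63 + 152 C$ ($R{\left(C,O \right)} = 152 C + 63 = 63 + 152 C$)
$\left(R{\left(27,34 \right)} + \left(-3 - -14\right) \left(-27\right) 13\right) \left(-16236 + j{\left(87,-54 \right)}\right) + 21263 = \left(\left(63 + 152 \cdot 27\right) + \left(-3 - -14\right) \left(-27\right) 13\right) \left(-16236 + 145 \left(-54\right)\right) + 21263 = \left(\left(63 + 4104\right) + \left(-3 + 14\right) \left(-27\right) 13\right) \left(-16236 - 7830\right) + 21263 = \left(4167 + 11 \left(-27\right) 13\right) \left(-24066\right) + 21263 = \left(4167 - 3861\right) \left(-24066\right) + 21263 = 306 \left(-24066\right) + 21263 = -7364196 + 21263 = -7342933$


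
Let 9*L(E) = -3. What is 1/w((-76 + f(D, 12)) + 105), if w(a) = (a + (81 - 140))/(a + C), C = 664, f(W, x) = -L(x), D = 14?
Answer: -2080/89 ≈ -23.371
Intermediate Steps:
L(E) = -⅓ (L(E) = (⅑)*(-3) = -⅓)
f(W, x) = ⅓ (f(W, x) = -1*(-⅓) = ⅓)
w(a) = (-59 + a)/(664 + a) (w(a) = (a + (81 - 140))/(a + 664) = (a - 59)/(664 + a) = (-59 + a)/(664 + a))
1/w((-76 + f(D, 12)) + 105) = 1/((-59 + ((-76 + ⅓) + 105))/(664 + ((-76 + ⅓) + 105))) = 1/((-59 + (-227/3 + 105))/(664 + (-227/3 + 105))) = 1/((-59 + 88/3)/(664 + 88/3)) = 1/(-89/3/(2080/3)) = 1/((3/2080)*(-89/3)) = 1/(-89/2080) = -2080/89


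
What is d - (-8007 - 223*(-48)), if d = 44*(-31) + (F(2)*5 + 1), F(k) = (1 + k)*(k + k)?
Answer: -4000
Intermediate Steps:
F(k) = 2*k*(1 + k) (F(k) = (1 + k)*(2*k) = 2*k*(1 + k))
d = -1303 (d = 44*(-31) + ((2*2*(1 + 2))*5 + 1) = -1364 + ((2*2*3)*5 + 1) = -1364 + (12*5 + 1) = -1364 + (60 + 1) = -1364 + 61 = -1303)
d - (-8007 - 223*(-48)) = -1303 - (-8007 - 223*(-48)) = -1303 - (-8007 + 10704) = -1303 - 1*2697 = -1303 - 2697 = -4000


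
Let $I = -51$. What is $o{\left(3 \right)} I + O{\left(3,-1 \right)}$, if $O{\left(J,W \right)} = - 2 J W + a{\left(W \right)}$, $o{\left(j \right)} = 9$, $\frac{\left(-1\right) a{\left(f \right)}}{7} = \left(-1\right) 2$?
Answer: $-439$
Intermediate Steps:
$a{\left(f \right)} = 14$ ($a{\left(f \right)} = - 7 \left(\left(-1\right) 2\right) = \left(-7\right) \left(-2\right) = 14$)
$O{\left(J,W \right)} = 14 - 2 J W$ ($O{\left(J,W \right)} = - 2 J W + 14 = 14 - 2 J W$)
$o{\left(3 \right)} I + O{\left(3,-1 \right)} = 9 \left(-51\right) + \left(14 - 6 \left(-1\right)\right) = -459 + \left(14 + 6\right) = -459 + 20 = -439$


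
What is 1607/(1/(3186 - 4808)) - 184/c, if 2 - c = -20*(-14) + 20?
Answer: -388376454/149 ≈ -2.6066e+6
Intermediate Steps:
c = -298 (c = 2 - (-20*(-14) + 20) = 2 - (280 + 20) = 2 - 1*300 = 2 - 300 = -298)
1607/(1/(3186 - 4808)) - 184/c = 1607/(1/(3186 - 4808)) - 184/(-298) = 1607/(1/(-1622)) - 184*(-1/298) = 1607/(-1/1622) + 92/149 = 1607*(-1622) + 92/149 = -2606554 + 92/149 = -388376454/149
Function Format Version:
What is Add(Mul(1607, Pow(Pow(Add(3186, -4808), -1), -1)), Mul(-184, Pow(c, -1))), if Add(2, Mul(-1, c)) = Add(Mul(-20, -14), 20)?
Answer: Rational(-388376454, 149) ≈ -2.6066e+6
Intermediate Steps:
c = -298 (c = Add(2, Mul(-1, Add(Mul(-20, -14), 20))) = Add(2, Mul(-1, Add(280, 20))) = Add(2, Mul(-1, 300)) = Add(2, -300) = -298)
Add(Mul(1607, Pow(Pow(Add(3186, -4808), -1), -1)), Mul(-184, Pow(c, -1))) = Add(Mul(1607, Pow(Pow(Add(3186, -4808), -1), -1)), Mul(-184, Pow(-298, -1))) = Add(Mul(1607, Pow(Pow(-1622, -1), -1)), Mul(-184, Rational(-1, 298))) = Add(Mul(1607, Pow(Rational(-1, 1622), -1)), Rational(92, 149)) = Add(Mul(1607, -1622), Rational(92, 149)) = Add(-2606554, Rational(92, 149)) = Rational(-388376454, 149)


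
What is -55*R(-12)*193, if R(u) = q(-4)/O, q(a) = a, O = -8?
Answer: -10615/2 ≈ -5307.5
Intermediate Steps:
R(u) = 1/2 (R(u) = -4/(-8) = -4*(-1/8) = 1/2)
-55*R(-12)*193 = -55*1/2*193 = -55/2*193 = -10615/2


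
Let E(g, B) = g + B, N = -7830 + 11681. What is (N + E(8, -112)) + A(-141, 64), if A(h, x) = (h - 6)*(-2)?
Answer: 4041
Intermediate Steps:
A(h, x) = 12 - 2*h (A(h, x) = (-6 + h)*(-2) = 12 - 2*h)
N = 3851
E(g, B) = B + g
(N + E(8, -112)) + A(-141, 64) = (3851 + (-112 + 8)) + (12 - 2*(-141)) = (3851 - 104) + (12 + 282) = 3747 + 294 = 4041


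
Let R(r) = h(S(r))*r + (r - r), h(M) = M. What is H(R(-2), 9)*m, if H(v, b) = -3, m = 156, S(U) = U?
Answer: -468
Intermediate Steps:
R(r) = r**2 (R(r) = r*r + (r - r) = r**2 + 0 = r**2)
H(R(-2), 9)*m = -3*156 = -468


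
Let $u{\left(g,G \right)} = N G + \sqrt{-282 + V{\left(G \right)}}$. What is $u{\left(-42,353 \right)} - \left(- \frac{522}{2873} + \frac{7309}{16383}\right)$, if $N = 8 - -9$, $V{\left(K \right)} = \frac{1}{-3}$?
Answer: $\frac{282444775528}{47068359} + \frac{11 i \sqrt{21}}{3} \approx 6000.7 + 16.803 i$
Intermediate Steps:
$V{\left(K \right)} = - \frac{1}{3}$
$N = 17$ ($N = 8 + 9 = 17$)
$u{\left(g,G \right)} = 17 G + \frac{11 i \sqrt{21}}{3}$ ($u{\left(g,G \right)} = 17 G + \sqrt{-282 - \frac{1}{3}} = 17 G + \sqrt{- \frac{847}{3}} = 17 G + \frac{11 i \sqrt{21}}{3}$)
$u{\left(-42,353 \right)} - \left(- \frac{522}{2873} + \frac{7309}{16383}\right) = \left(17 \cdot 353 + \frac{11 i \sqrt{21}}{3}\right) - \left(- \frac{522}{2873} + \frac{7309}{16383}\right) = \left(6001 + \frac{11 i \sqrt{21}}{3}\right) - \frac{12446831}{47068359} = \frac{282444775528}{47068359} + \frac{11 i \sqrt{21}}{3}$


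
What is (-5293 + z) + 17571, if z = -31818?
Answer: -19540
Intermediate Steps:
(-5293 + z) + 17571 = (-5293 - 31818) + 17571 = -37111 + 17571 = -19540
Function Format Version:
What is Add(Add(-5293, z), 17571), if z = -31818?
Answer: -19540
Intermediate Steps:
Add(Add(-5293, z), 17571) = Add(Add(-5293, -31818), 17571) = Add(-37111, 17571) = -19540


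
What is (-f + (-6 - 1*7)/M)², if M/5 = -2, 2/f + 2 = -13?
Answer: 1849/900 ≈ 2.0544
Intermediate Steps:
f = -2/15 (f = 2/(-2 - 13) = 2/(-15) = 2*(-1/15) = -2/15 ≈ -0.13333)
M = -10 (M = 5*(-2) = -10)
(-f + (-6 - 1*7)/M)² = (-1*(-2/15) + (-6 - 1*7)/(-10))² = (2/15 + (-6 - 7)*(-⅒))² = (2/15 - 13*(-⅒))² = (2/15 + 13/10)² = (43/30)² = 1849/900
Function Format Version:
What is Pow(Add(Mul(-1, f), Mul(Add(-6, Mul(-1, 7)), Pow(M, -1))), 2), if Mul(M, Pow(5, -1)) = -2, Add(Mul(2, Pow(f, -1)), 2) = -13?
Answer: Rational(1849, 900) ≈ 2.0544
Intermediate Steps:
f = Rational(-2, 15) (f = Mul(2, Pow(Add(-2, -13), -1)) = Mul(2, Pow(-15, -1)) = Mul(2, Rational(-1, 15)) = Rational(-2, 15) ≈ -0.13333)
M = -10 (M = Mul(5, -2) = -10)
Pow(Add(Mul(-1, f), Mul(Add(-6, Mul(-1, 7)), Pow(M, -1))), 2) = Pow(Add(Mul(-1, Rational(-2, 15)), Mul(Add(-6, Mul(-1, 7)), Pow(-10, -1))), 2) = Pow(Add(Rational(2, 15), Mul(Add(-6, -7), Rational(-1, 10))), 2) = Pow(Add(Rational(2, 15), Mul(-13, Rational(-1, 10))), 2) = Pow(Add(Rational(2, 15), Rational(13, 10)), 2) = Pow(Rational(43, 30), 2) = Rational(1849, 900)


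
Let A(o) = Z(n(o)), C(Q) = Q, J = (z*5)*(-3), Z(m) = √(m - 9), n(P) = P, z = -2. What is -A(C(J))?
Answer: -√21 ≈ -4.5826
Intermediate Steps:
Z(m) = √(-9 + m)
J = 30 (J = -2*5*(-3) = -10*(-3) = 30)
A(o) = √(-9 + o)
-A(C(J)) = -√(-9 + 30) = -√21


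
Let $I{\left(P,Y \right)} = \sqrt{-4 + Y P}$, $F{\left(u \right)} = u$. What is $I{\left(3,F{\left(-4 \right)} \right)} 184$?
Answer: $736 i \approx 736.0 i$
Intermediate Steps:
$I{\left(P,Y \right)} = \sqrt{-4 + P Y}$
$I{\left(3,F{\left(-4 \right)} \right)} 184 = \sqrt{-4 + 3 \left(-4\right)} 184 = \sqrt{-4 - 12} \cdot 184 = \sqrt{-16} \cdot 184 = 4 i 184 = 736 i$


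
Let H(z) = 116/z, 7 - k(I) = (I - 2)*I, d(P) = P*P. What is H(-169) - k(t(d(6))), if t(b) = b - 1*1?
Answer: 193896/169 ≈ 1147.3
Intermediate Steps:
d(P) = P²
t(b) = -1 + b (t(b) = b - 1 = -1 + b)
k(I) = 7 - I*(-2 + I) (k(I) = 7 - (I - 2)*I = 7 - (-2 + I)*I = 7 - I*(-2 + I))
H(-169) - k(t(d(6))) = 116/(-169) - (7 - (-1 + 6²)² + 2*(-1 + 6²)) = 116*(-1/169) - (7 - (-1 + 36)² + 2*(-1 + 36)) = -116/169 - (7 - 1*35² + 2*35) = -116/169 - (7 - 1*1225 + 70) = -116/169 - (7 - 1225 + 70) = -116/169 - 1*(-1148) = -116/169 + 1148 = 193896/169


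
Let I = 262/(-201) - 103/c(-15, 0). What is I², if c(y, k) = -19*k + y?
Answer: 31259281/1010025 ≈ 30.949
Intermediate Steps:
c(y, k) = y - 19*k
I = 5591/1005 (I = 262/(-201) - 103/(-15 - 19*0) = 262*(-1/201) - 103/(-15 + 0) = -262/201 - 103/(-15) = -262/201 - 103*(-1/15) = -262/201 + 103/15 = 5591/1005 ≈ 5.5632)
I² = (5591/1005)² = 31259281/1010025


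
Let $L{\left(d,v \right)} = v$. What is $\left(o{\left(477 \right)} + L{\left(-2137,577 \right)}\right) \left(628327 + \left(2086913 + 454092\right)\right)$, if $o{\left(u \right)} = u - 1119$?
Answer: $-206006580$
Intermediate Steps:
$o{\left(u \right)} = -1119 + u$ ($o{\left(u \right)} = u - 1119 = -1119 + u$)
$\left(o{\left(477 \right)} + L{\left(-2137,577 \right)}\right) \left(628327 + \left(2086913 + 454092\right)\right) = \left(\left(-1119 + 477\right) + 577\right) \left(628327 + \left(2086913 + 454092\right)\right) = \left(-642 + 577\right) \left(628327 + 2541005\right) = \left(-65\right) 3169332 = -206006580$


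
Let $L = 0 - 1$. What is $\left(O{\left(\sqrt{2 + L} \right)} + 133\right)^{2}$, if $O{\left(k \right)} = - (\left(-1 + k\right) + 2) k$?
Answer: $17161$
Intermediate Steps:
$L = -1$
$O{\left(k \right)} = k \left(-1 - k\right)$ ($O{\left(k \right)} = - (1 + k) k = \left(-1 - k\right) k = k \left(-1 - k\right)$)
$\left(O{\left(\sqrt{2 + L} \right)} + 133\right)^{2} = \left(- \sqrt{2 - 1} \left(1 + \sqrt{2 - 1}\right) + 133\right)^{2} = \left(- \sqrt{1} \left(1 + \sqrt{1}\right) + 133\right)^{2} = \left(\left(-1\right) 1 \left(1 + 1\right) + 133\right)^{2} = \left(\left(-1\right) 1 \cdot 2 + 133\right)^{2} = \left(-2 + 133\right)^{2} = 131^{2} = 17161$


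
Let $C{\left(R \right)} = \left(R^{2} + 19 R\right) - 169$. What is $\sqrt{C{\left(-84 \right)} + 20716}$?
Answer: $\sqrt{26007} \approx 161.27$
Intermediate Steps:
$C{\left(R \right)} = -169 + R^{2} + 19 R$
$\sqrt{C{\left(-84 \right)} + 20716} = \sqrt{\left(-169 + \left(-84\right)^{2} + 19 \left(-84\right)\right) + 20716} = \sqrt{\left(-169 + 7056 - 1596\right) + 20716} = \sqrt{5291 + 20716} = \sqrt{26007}$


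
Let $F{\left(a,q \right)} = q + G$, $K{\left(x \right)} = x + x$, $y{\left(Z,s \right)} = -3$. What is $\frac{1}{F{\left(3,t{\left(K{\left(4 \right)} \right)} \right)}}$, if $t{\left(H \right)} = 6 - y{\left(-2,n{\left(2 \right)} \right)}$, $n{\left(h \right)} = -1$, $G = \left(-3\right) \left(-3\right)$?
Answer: $\frac{1}{18} \approx 0.055556$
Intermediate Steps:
$G = 9$
$K{\left(x \right)} = 2 x$
$t{\left(H \right)} = 9$ ($t{\left(H \right)} = 6 - -3 = 6 + 3 = 9$)
$F{\left(a,q \right)} = 9 + q$ ($F{\left(a,q \right)} = q + 9 = 9 + q$)
$\frac{1}{F{\left(3,t{\left(K{\left(4 \right)} \right)} \right)}} = \frac{1}{9 + 9} = \frac{1}{18}$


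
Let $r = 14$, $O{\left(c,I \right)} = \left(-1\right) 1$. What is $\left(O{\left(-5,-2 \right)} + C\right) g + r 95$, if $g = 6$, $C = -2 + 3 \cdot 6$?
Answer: $1420$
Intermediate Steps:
$C = 16$ ($C = -2 + 18 = 16$)
$O{\left(c,I \right)} = -1$
$\left(O{\left(-5,-2 \right)} + C\right) g + r 95 = \left(-1 + 16\right) 6 + 14 \cdot 95 = 15 \cdot 6 + 1330 = 90 + 1330 = 1420$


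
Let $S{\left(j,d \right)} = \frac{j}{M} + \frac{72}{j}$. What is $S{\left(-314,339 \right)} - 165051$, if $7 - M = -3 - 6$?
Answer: $- \frac{207328993}{1256} \approx -1.6507 \cdot 10^{5}$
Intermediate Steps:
$M = 16$ ($M = 7 - \left(-3 - 6\right) = 7 - -9 = 7 + 9 = 16$)
$S{\left(j,d \right)} = \frac{72}{j} + \frac{j}{16}$ ($S{\left(j,d \right)} = \frac{j}{16} + \frac{72}{j} = \frac{72}{j} + \frac{j}{16}$)
$S{\left(-314,339 \right)} - 165051 = \left(\frac{72}{-314} + \frac{1}{16} \left(-314\right)\right) - 165051 = \left(72 \left(- \frac{1}{314}\right) - \frac{157}{8}\right) - 165051 = \left(- \frac{36}{157} - \frac{157}{8}\right) - 165051 = - \frac{24937}{1256} - 165051 = - \frac{207328993}{1256}$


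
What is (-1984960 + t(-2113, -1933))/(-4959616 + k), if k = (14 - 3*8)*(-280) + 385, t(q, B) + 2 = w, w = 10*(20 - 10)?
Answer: 1984862/4956431 ≈ 0.40046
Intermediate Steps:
w = 100 (w = 10*10 = 100)
t(q, B) = 98 (t(q, B) = -2 + 100 = 98)
k = 3185 (k = (14 - 24)*(-280) + 385 = -10*(-280) + 385 = 2800 + 385 = 3185)
(-1984960 + t(-2113, -1933))/(-4959616 + k) = (-1984960 + 98)/(-4959616 + 3185) = -1984862/(-4956431) = -1984862*(-1/4956431) = 1984862/4956431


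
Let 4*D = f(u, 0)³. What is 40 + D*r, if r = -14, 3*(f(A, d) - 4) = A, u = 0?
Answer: -184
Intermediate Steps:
f(A, d) = 4 + A/3
D = 16 (D = (4 + (⅓)*0)³/4 = (4 + 0)³/4 = (¼)*4³ = (¼)*64 = 16)
40 + D*r = 40 + 16*(-14) = 40 - 224 = -184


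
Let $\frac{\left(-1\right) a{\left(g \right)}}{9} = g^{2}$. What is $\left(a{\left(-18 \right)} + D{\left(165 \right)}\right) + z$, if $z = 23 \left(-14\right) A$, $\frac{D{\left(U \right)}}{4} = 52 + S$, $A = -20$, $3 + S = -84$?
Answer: $3384$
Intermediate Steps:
$S = -87$ ($S = -3 - 84 = -87$)
$D{\left(U \right)} = -140$ ($D{\left(U \right)} = 4 \left(52 - 87\right) = 4 \left(-35\right) = -140$)
$a{\left(g \right)} = - 9 g^{2}$
$z = 6440$ ($z = 23 \left(-14\right) \left(-20\right) = \left(-322\right) \left(-20\right) = 6440$)
$\left(a{\left(-18 \right)} + D{\left(165 \right)}\right) + z = \left(- 9 \left(-18\right)^{2} - 140\right) + 6440 = \left(\left(-9\right) 324 - 140\right) + 6440 = \left(-2916 - 140\right) + 6440 = -3056 + 6440 = 3384$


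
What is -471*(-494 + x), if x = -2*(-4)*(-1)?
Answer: 236442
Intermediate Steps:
x = -8 (x = 8*(-1) = -8)
-471*(-494 + x) = -471*(-494 - 8) = -471*(-502) = 236442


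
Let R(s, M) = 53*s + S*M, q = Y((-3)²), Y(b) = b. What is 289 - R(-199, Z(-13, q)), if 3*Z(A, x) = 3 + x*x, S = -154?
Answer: 15148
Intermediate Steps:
q = 9 (q = (-3)² = 9)
Z(A, x) = 1 + x²/3 (Z(A, x) = (3 + x*x)/3 = (3 + x²)/3 = 1 + x²/3)
R(s, M) = -154*M + 53*s (R(s, M) = 53*s - 154*M = -154*M + 53*s)
289 - R(-199, Z(-13, q)) = 289 - (-154*(1 + (⅓)*9²) + 53*(-199)) = 289 - (-154*(1 + (⅓)*81) - 10547) = 289 - (-154*(1 + 27) - 10547) = 289 - (-154*28 - 10547) = 289 - (-4312 - 10547) = 289 - 1*(-14859) = 289 + 14859 = 15148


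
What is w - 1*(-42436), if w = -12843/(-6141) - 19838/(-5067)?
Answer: 440214815177/10372149 ≈ 42442.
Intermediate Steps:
w = 62300213/10372149 (w = -12843*(-1/6141) - 19838*(-1/5067) = 4281/2047 + 19838/5067 = 62300213/10372149 ≈ 6.0065)
w - 1*(-42436) = 62300213/10372149 - 1*(-42436) = 62300213/10372149 + 42436 = 440214815177/10372149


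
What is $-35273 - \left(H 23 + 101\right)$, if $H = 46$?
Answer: $-36432$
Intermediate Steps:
$-35273 - \left(H 23 + 101\right) = -35273 - \left(46 \cdot 23 + 101\right) = -35273 - \left(1058 + 101\right) = -35273 - 1159 = -36432$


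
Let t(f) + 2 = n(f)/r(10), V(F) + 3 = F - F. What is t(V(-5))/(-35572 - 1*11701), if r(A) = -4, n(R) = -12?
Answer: -1/47273 ≈ -2.1154e-5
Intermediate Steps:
V(F) = -3 (V(F) = -3 + (F - F) = -3 + 0 = -3)
t(f) = 1 (t(f) = -2 - 12/(-4) = -2 - 12*(-¼) = -2 + 3 = 1)
t(V(-5))/(-35572 - 1*11701) = 1/(-35572 - 1*11701) = 1/(-35572 - 11701) = 1/(-47273) = 1*(-1/47273) = -1/47273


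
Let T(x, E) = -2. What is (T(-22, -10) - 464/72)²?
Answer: 5776/81 ≈ 71.309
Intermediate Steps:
(T(-22, -10) - 464/72)² = (-2 - 464/72)² = (-2 - 464*1/72)² = (-2 - 58/9)² = (-76/9)² = 5776/81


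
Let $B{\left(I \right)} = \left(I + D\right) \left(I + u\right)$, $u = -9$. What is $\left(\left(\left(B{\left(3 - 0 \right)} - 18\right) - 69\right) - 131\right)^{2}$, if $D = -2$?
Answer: $50176$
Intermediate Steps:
$B{\left(I \right)} = \left(-9 + I\right) \left(-2 + I\right)$ ($B{\left(I \right)} = \left(I - 2\right) \left(I - 9\right) = \left(-2 + I\right) \left(-9 + I\right) = \left(-9 + I\right) \left(-2 + I\right)$)
$\left(\left(\left(B{\left(3 - 0 \right)} - 18\right) - 69\right) - 131\right)^{2} = \left(\left(\left(\left(18 + \left(3 - 0\right)^{2} - 11 \left(3 - 0\right)\right) - 18\right) - 69\right) - 131\right)^{2} = \left(\left(\left(\left(18 + \left(3 + 0\right)^{2} - 11 \left(3 + 0\right)\right) - 18\right) - 69\right) - 131\right)^{2} = \left(\left(\left(\left(18 + 3^{2} - 33\right) - 18\right) - 69\right) - 131\right)^{2} = \left(\left(\left(\left(18 + 9 - 33\right) - 18\right) - 69\right) - 131\right)^{2} = \left(\left(\left(-6 - 18\right) - 69\right) - 131\right)^{2} = \left(\left(-24 - 69\right) - 131\right)^{2} = \left(-93 - 131\right)^{2} = \left(-224\right)^{2} = 50176$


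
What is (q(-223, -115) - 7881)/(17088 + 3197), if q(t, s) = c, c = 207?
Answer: -7674/20285 ≈ -0.37831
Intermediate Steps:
q(t, s) = 207
(q(-223, -115) - 7881)/(17088 + 3197) = (207 - 7881)/(17088 + 3197) = -7674/20285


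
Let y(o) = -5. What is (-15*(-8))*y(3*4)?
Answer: -600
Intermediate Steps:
(-15*(-8))*y(3*4) = -15*(-8)*(-5) = 120*(-5) = -600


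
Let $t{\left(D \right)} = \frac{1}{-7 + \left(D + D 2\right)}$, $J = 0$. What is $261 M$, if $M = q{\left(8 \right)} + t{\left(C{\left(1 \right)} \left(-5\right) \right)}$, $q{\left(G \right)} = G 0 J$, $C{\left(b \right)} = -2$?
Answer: $\frac{261}{23} \approx 11.348$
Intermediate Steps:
$q{\left(G \right)} = 0$ ($q{\left(G \right)} = G 0 \cdot 0 = 0 \cdot 0 = 0$)
$t{\left(D \right)} = \frac{1}{-7 + 3 D}$ ($t{\left(D \right)} = \frac{1}{-7 + \left(D + 2 D\right)} = \frac{1}{-7 + 3 D}$)
$M = \frac{1}{23}$ ($M = 0 + \frac{1}{-7 + 3 \left(\left(-2\right) \left(-5\right)\right)} = 0 + \frac{1}{-7 + 3 \cdot 10} = 0 + \frac{1}{-7 + 30} = 0 + \frac{1}{23} = \frac{1}{23} \approx 0.043478$)
$261 M = 261 \cdot \frac{1}{23} = \frac{261}{23}$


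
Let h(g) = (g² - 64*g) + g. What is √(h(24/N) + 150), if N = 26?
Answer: √15666/13 ≈ 9.6280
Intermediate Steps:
h(g) = g² - 63*g
√(h(24/N) + 150) = √((24/26)*(-63 + 24/26) + 150) = √((24*(1/26))*(-63 + 24*(1/26)) + 150) = √(12*(-63 + 12/13)/13 + 150) = √((12/13)*(-807/13) + 150) = √(-9684/169 + 150) = √(15666/169) = √15666/13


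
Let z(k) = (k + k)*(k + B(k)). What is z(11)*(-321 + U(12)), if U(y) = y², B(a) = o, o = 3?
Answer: -54516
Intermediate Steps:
B(a) = 3
z(k) = 2*k*(3 + k) (z(k) = (k + k)*(k + 3) = (2*k)*(3 + k) = 2*k*(3 + k))
z(11)*(-321 + U(12)) = (2*11*(3 + 11))*(-321 + 12²) = (2*11*14)*(-321 + 144) = 308*(-177) = -54516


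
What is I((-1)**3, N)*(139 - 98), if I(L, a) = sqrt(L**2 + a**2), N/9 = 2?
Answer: 205*sqrt(13) ≈ 739.14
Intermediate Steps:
N = 18 (N = 9*2 = 18)
I((-1)**3, N)*(139 - 98) = sqrt(((-1)**3)**2 + 18**2)*(139 - 98) = sqrt((-1)**2 + 324)*41 = sqrt(1 + 324)*41 = sqrt(325)*41 = (5*sqrt(13))*41 = 205*sqrt(13)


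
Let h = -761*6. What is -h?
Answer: 4566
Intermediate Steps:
h = -4566
-h = -1*(-4566) = 4566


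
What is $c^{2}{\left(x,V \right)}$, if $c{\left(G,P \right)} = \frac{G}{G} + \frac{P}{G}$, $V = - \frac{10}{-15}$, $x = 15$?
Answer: $\frac{2209}{2025} \approx 1.0909$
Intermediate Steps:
$V = \frac{2}{3}$ ($V = \left(-10\right) \left(- \frac{1}{15}\right) = \frac{2}{3} \approx 0.66667$)
$c{\left(G,P \right)} = 1 + \frac{P}{G}$
$c^{2}{\left(x,V \right)} = \left(\frac{15 + \frac{2}{3}}{15}\right)^{2} = \left(\frac{1}{15} \cdot \frac{47}{3}\right)^{2} = \left(\frac{47}{45}\right)^{2} = \frac{2209}{2025}$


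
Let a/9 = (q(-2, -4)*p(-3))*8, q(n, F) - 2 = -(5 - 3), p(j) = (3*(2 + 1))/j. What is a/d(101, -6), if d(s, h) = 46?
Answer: 0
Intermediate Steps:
p(j) = 9/j (p(j) = (3*3)/j = 9/j)
q(n, F) = 0 (q(n, F) = 2 - (5 - 3) = 2 - 1*2 = 2 - 2 = 0)
a = 0 (a = 9*((0*(9/(-3)))*8) = 9*((0*(9*(-⅓)))*8) = 9*((0*(-3))*8) = 9*(0*8) = 9*0 = 0)
a/d(101, -6) = 0/46 = 0*(1/46) = 0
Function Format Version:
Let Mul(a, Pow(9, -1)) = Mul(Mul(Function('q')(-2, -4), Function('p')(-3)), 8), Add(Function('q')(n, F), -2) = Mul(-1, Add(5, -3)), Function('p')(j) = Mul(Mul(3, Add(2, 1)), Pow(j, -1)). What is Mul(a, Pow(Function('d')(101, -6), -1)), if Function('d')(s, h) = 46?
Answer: 0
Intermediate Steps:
Function('p')(j) = Mul(9, Pow(j, -1)) (Function('p')(j) = Mul(Mul(3, 3), Pow(j, -1)) = Mul(9, Pow(j, -1)))
Function('q')(n, F) = 0 (Function('q')(n, F) = Add(2, Mul(-1, Add(5, -3))) = Add(2, Mul(-1, 2)) = Add(2, -2) = 0)
a = 0 (a = Mul(9, Mul(Mul(0, Mul(9, Pow(-3, -1))), 8)) = Mul(9, Mul(Mul(0, Mul(9, Rational(-1, 3))), 8)) = Mul(9, Mul(Mul(0, -3), 8)) = Mul(9, Mul(0, 8)) = Mul(9, 0) = 0)
Mul(a, Pow(Function('d')(101, -6), -1)) = Mul(0, Pow(46, -1)) = Mul(0, Rational(1, 46)) = 0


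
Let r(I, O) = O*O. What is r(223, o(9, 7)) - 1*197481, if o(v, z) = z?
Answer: -197432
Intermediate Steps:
r(I, O) = O**2
r(223, o(9, 7)) - 1*197481 = 7**2 - 1*197481 = 49 - 197481 = -197432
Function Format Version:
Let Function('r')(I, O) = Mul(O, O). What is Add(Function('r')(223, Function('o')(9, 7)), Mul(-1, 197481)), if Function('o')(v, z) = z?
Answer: -197432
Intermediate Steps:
Function('r')(I, O) = Pow(O, 2)
Add(Function('r')(223, Function('o')(9, 7)), Mul(-1, 197481)) = Add(Pow(7, 2), Mul(-1, 197481)) = Add(49, -197481) = -197432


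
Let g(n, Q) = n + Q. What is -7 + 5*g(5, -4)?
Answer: -2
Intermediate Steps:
g(n, Q) = Q + n
-7 + 5*g(5, -4) = -7 + 5*(-4 + 5) = -7 + 5*1 = -7 + 5 = -2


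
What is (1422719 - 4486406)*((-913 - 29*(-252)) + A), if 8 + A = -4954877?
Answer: 15160624482630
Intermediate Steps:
A = -4954885 (A = -8 - 4954877 = -4954885)
(1422719 - 4486406)*((-913 - 29*(-252)) + A) = (1422719 - 4486406)*((-913 - 29*(-252)) - 4954885) = -3063687*((-913 + 7308) - 4954885) = -3063687*(6395 - 4954885) = -3063687*(-4948490) = 15160624482630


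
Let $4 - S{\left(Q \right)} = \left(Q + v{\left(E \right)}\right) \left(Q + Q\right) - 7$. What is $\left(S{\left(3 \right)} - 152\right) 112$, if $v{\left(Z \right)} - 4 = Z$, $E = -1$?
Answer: $-19824$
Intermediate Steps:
$v{\left(Z \right)} = 4 + Z$
$S{\left(Q \right)} = 11 - 2 Q \left(3 + Q\right)$ ($S{\left(Q \right)} = 4 - \left(\left(Q + \left(4 - 1\right)\right) \left(Q + Q\right) - 7\right) = 4 - \left(\left(Q + 3\right) 2 Q - 7\right) = 4 - \left(\left(3 + Q\right) 2 Q - 7\right) = 4 - \left(2 Q \left(3 + Q\right) - 7\right) = 4 - \left(-7 + 2 Q \left(3 + Q\right)\right) = 11 - 2 Q \left(3 + Q\right)$)
$\left(S{\left(3 \right)} - 152\right) 112 = \left(\left(11 - 18 - 2 \cdot 3^{2}\right) - 152\right) 112 = \left(\left(11 - 18 - 18\right) - 152\right) 112 = \left(-25 - 152\right) 112 = \left(-177\right) 112 = -19824$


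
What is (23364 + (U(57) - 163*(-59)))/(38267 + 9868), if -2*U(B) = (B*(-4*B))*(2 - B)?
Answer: -324409/48135 ≈ -6.7396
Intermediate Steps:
U(B) = 2*B**2*(2 - B) (U(B) = -B*(-4*B)*(2 - B)/2 = -(-4*B**2)*(2 - B)/2 = -(-2)*B**2*(2 - B) = 2*B**2*(2 - B))
(23364 + (U(57) - 163*(-59)))/(38267 + 9868) = (23364 + (2*57**2*(2 - 1*57) - 163*(-59)))/(38267 + 9868) = (23364 + (2*3249*(2 - 57) - 1*(-9617)))/48135 = (23364 + (2*3249*(-55) + 9617))*(1/48135) = (23364 + (-357390 + 9617))*(1/48135) = (23364 - 347773)*(1/48135) = -324409*1/48135 = -324409/48135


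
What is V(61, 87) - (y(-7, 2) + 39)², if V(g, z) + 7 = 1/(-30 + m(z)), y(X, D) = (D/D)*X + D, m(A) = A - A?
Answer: -34891/30 ≈ -1163.0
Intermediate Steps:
m(A) = 0
y(X, D) = D + X (y(X, D) = 1*X + D = X + D = D + X)
V(g, z) = -211/30 (V(g, z) = -7 + 1/(-30 + 0) = -7 + 1/(-30) = -7 - 1/30 = -211/30)
V(61, 87) - (y(-7, 2) + 39)² = -211/30 - ((2 - 7) + 39)² = -211/30 - (-5 + 39)² = -211/30 - 1*34² = -211/30 - 1*1156 = -211/30 - 1156 = -34891/30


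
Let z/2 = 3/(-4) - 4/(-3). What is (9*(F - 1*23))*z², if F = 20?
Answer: -147/4 ≈ -36.750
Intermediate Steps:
z = 7/6 (z = 2*(3/(-4) - 4/(-3)) = 2*(3*(-¼) - 4*(-⅓)) = 2*(-¾ + 4/3) = 2*(7/12) = 7/6 ≈ 1.1667)
(9*(F - 1*23))*z² = (9*(20 - 1*23))*(7/6)² = (9*(20 - 23))*(49/36) = (9*(-3))*(49/36) = -27*49/36 = -147/4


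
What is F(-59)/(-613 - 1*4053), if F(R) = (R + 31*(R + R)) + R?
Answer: 1888/2333 ≈ 0.80926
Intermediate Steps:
F(R) = 64*R (F(R) = (R + 31*(2*R)) + R = (R + 62*R) + R = 63*R + R = 64*R)
F(-59)/(-613 - 1*4053) = (64*(-59))/(-613 - 1*4053) = -3776/(-613 - 4053) = -3776/(-4666) = -3776*(-1/4666) = 1888/2333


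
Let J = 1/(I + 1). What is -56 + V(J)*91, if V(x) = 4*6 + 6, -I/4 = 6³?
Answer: 2674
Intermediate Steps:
I = -864 (I = -4*6³ = -4*216 = -864)
J = -1/863 (J = 1/(-864 + 1) = 1/(-863) = -1/863 ≈ -0.0011587)
V(x) = 30 (V(x) = 24 + 6 = 30)
-56 + V(J)*91 = -56 + 30*91 = -56 + 2730 = 2674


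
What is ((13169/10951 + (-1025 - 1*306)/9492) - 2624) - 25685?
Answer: -2942522141261/103946892 ≈ -28308.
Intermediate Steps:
((13169/10951 + (-1025 - 1*306)/9492) - 2624) - 25685 = ((13169*(1/10951) + (-1025 - 306)*(1/9492)) - 2624) - 25685 = ((13169/10951 - 1331*1/9492) - 2624) - 25685 = ((13169/10951 - 1331/9492) - 2624) - 25685 = (110424367/103946892 - 2624) - 25685 = -272646220241/103946892 - 25685 = -2942522141261/103946892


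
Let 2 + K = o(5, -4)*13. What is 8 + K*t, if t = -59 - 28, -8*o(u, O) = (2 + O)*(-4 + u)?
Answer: -403/4 ≈ -100.75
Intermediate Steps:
o(u, O) = -(-4 + u)*(2 + O)/8 (o(u, O) = -(2 + O)*(-4 + u)/8 = -(-4 + u)*(2 + O)/8)
K = 5/4 (K = -2 + (1 + (½)*(-4) - ¼*5 - ⅛*(-4)*5)*13 = -2 + (1 - 2 - 5/4 + 5/2)*13 = -2 + (¼)*13 = -2 + 13/4 = 5/4 ≈ 1.2500)
t = -87
8 + K*t = 8 + (5/4)*(-87) = 8 - 435/4 = -403/4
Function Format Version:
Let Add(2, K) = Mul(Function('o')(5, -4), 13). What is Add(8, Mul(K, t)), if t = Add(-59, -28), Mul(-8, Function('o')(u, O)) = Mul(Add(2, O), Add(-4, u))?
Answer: Rational(-403, 4) ≈ -100.75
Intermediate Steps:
Function('o')(u, O) = Mul(Rational(-1, 8), Add(-4, u), Add(2, O)) (Function('o')(u, O) = Mul(Rational(-1, 8), Mul(Add(2, O), Add(-4, u))) = Mul(Rational(-1, 8), Mul(Add(-4, u), Add(2, O))) = Mul(Rational(-1, 8), Add(-4, u), Add(2, O)))
K = Rational(5, 4) (K = Add(-2, Mul(Add(1, Mul(Rational(1, 2), -4), Mul(Rational(-1, 4), 5), Mul(Rational(-1, 8), -4, 5)), 13)) = Add(-2, Mul(Add(1, -2, Rational(-5, 4), Rational(5, 2)), 13)) = Add(-2, Mul(Rational(1, 4), 13)) = Add(-2, Rational(13, 4)) = Rational(5, 4) ≈ 1.2500)
t = -87
Add(8, Mul(K, t)) = Add(8, Mul(Rational(5, 4), -87)) = Add(8, Rational(-435, 4)) = Rational(-403, 4)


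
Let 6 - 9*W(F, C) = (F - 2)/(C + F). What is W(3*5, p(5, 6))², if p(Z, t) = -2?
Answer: 25/81 ≈ 0.30864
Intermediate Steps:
W(F, C) = ⅔ - (-2 + F)/(9*(C + F)) (W(F, C) = ⅔ - (F - 2)/(9*(C + F)) = ⅔ - (-2 + F)/(9*(C + F)))
W(3*5, p(5, 6))² = ((2 + 5*(3*5) + 6*(-2))/(9*(-2 + 3*5)))² = ((2 + 5*15 - 12)/(9*(-2 + 15)))² = ((⅑)*(2 + 75 - 12)/13)² = ((⅑)*(1/13)*65)² = (5/9)² = 25/81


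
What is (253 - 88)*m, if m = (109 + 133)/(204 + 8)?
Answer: 19965/106 ≈ 188.35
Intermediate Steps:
m = 121/106 (m = 242/212 = 242*(1/212) = 121/106 ≈ 1.1415)
(253 - 88)*m = (253 - 88)*(121/106) = 165*(121/106) = 19965/106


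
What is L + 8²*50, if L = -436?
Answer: 2764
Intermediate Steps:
L + 8²*50 = -436 + 8²*50 = -436 + 64*50 = -436 + 3200 = 2764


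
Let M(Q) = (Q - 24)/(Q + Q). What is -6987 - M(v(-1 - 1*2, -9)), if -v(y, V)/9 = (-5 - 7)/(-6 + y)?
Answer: -13977/2 ≈ -6988.5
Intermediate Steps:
v(y, V) = 108/(-6 + y) (v(y, V) = -9*(-5 - 7)/(-6 + y) = -(-108)/(-6 + y) = 108/(-6 + y))
M(Q) = (-24 + Q)/(2*Q) (M(Q) = (-24 + Q)/((2*Q)) = (-24 + Q)*(1/(2*Q)) = (-24 + Q)/(2*Q))
-6987 - M(v(-1 - 1*2, -9)) = -6987 - (-24 + 108/(-6 + (-1 - 1*2)))/(2*(108/(-6 + (-1 - 1*2)))) = -6987 - (-24 + 108/(-6 + (-1 - 2)))/(2*(108/(-6 + (-1 - 2)))) = -6987 - (-24 + 108/(-6 - 3))/(2*(108/(-6 - 3))) = -6987 - (-24 + 108/(-9))/(2*(108/(-9))) = -6987 - (-24 + 108*(-1/9))/(2*(108*(-1/9))) = -6987 - (-24 - 12)/(2*(-12)) = -6987 - (-1)*(-36)/(2*12) = -6987 - 1*3/2 = -6987 - 3/2 = -13977/2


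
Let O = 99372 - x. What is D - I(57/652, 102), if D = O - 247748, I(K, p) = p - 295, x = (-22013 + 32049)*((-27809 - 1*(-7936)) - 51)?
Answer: 199809081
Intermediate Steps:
x = -199957264 (x = 10036*((-27809 + 7936) - 51) = 10036*(-19873 - 51) = 10036*(-19924) = -199957264)
I(K, p) = -295 + p
O = 200056636 (O = 99372 - 1*(-199957264) = 99372 + 199957264 = 200056636)
D = 199808888 (D = 200056636 - 247748 = 199808888)
D - I(57/652, 102) = 199808888 - (-295 + 102) = 199808888 - 1*(-193) = 199808888 + 193 = 199809081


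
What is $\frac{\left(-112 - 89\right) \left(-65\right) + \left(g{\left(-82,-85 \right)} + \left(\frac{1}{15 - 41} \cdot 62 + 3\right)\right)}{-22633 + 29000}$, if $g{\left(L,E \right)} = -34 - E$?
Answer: $\frac{170516}{82771} \approx 2.0601$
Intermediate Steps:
$\frac{\left(-112 - 89\right) \left(-65\right) + \left(g{\left(-82,-85 \right)} + \left(\frac{1}{15 - 41} \cdot 62 + 3\right)\right)}{-22633 + 29000} = \frac{\left(-112 - 89\right) \left(-65\right) + \left(\left(-34 - -85\right) + \left(\frac{1}{15 - 41} \cdot 62 + 3\right)\right)}{-22633 + 29000} = \frac{\left(-201\right) \left(-65\right) + \left(\left(-34 + 85\right) + \left(\frac{1}{-26} \cdot 62 + 3\right)\right)}{6367} = \left(13065 + \left(51 + \left(\left(- \frac{1}{26}\right) 62 + 3\right)\right)\right) \frac{1}{6367} = \left(13065 + \left(51 + \left(- \frac{31}{13} + 3\right)\right)\right) \frac{1}{6367} = \left(13065 + \left(51 + \frac{8}{13}\right)\right) \frac{1}{6367} = \left(13065 + \frac{671}{13}\right) \frac{1}{6367} = \frac{170516}{13} \cdot \frac{1}{6367} = \frac{170516}{82771}$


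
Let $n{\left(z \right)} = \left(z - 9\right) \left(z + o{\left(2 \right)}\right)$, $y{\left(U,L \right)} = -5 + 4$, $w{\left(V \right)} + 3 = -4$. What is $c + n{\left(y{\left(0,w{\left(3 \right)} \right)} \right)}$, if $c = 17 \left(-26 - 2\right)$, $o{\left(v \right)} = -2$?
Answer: $-446$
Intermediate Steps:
$w{\left(V \right)} = -7$ ($w{\left(V \right)} = -3 - 4 = -7$)
$y{\left(U,L \right)} = -1$
$n{\left(z \right)} = \left(-9 + z\right) \left(-2 + z\right)$ ($n{\left(z \right)} = \left(z - 9\right) \left(z - 2\right) = \left(-9 + z\right) \left(-2 + z\right)$)
$c = -476$ ($c = 17 \left(-28\right) = -476$)
$c + n{\left(y{\left(0,w{\left(3 \right)} \right)} \right)} = -476 + \left(18 + \left(-1\right)^{2} - -11\right) = -476 + \left(18 + 1 + 11\right) = -476 + 30 = -446$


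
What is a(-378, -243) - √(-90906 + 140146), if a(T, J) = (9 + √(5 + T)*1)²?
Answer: (9 + I*√373)² - 2*√12310 ≈ -513.9 + 347.64*I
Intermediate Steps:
a(T, J) = (9 + √(5 + T))²
a(-378, -243) - √(-90906 + 140146) = (9 + √(5 - 378))² - √(-90906 + 140146) = (9 + √(-373))² - √49240 = (9 + I*√373)² - 2*√12310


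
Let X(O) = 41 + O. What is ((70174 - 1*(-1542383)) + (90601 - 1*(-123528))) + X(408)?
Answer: 1827135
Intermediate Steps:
((70174 - 1*(-1542383)) + (90601 - 1*(-123528))) + X(408) = ((70174 - 1*(-1542383)) + (90601 - 1*(-123528))) + (41 + 408) = ((70174 + 1542383) + (90601 + 123528)) + 449 = (1612557 + 214129) + 449 = 1826686 + 449 = 1827135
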